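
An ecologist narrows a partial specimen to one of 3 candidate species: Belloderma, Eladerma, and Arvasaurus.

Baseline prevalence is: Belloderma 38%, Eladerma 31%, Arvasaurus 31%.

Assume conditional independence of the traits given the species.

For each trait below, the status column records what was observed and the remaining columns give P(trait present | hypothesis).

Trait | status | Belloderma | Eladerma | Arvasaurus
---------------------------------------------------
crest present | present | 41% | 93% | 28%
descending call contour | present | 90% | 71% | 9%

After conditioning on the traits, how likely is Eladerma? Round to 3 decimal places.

By Bayes' rule with conditional independence, the unnormalized weight for each hypothesis is prior × ∏ likelihoods:
  Belloderma: 0.38 × 0.41 × 0.90 = 0.14022
  Eladerma: 0.31 × 0.93 × 0.71 = 0.20469
  Arvasaurus: 0.31 × 0.28 × 0.09 = 0.007812
The unnormalized weights sum to 0.35273.
P(Eladerma | evidence) = 0.20469 / 0.35273 ≈ 0.580.

0.580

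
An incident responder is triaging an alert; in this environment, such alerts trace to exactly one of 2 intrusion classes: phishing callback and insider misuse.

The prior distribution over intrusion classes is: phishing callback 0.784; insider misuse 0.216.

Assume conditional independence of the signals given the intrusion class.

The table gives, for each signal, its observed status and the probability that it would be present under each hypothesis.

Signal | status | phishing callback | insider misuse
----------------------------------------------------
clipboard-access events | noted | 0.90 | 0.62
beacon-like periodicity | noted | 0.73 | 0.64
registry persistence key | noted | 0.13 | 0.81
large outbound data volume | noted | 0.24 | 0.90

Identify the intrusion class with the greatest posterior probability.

insider misuse

Multiply each prior by the joint likelihood of the signal pattern:
  phishing callback: 0.784 × 0.90 × 0.73 × 0.13 × 0.24 = 0.016071
  insider misuse: 0.216 × 0.62 × 0.64 × 0.81 × 0.90 = 0.062482
Marginal likelihood of the evidence = 0.078552.
P(phishing callback | evidence) ≈ 0.016071 / 0.078552 ≈ 0.205
P(insider misuse | evidence) ≈ 0.062482 / 0.078552 ≈ 0.795
The largest is 0.795, so insider misuse is most probable.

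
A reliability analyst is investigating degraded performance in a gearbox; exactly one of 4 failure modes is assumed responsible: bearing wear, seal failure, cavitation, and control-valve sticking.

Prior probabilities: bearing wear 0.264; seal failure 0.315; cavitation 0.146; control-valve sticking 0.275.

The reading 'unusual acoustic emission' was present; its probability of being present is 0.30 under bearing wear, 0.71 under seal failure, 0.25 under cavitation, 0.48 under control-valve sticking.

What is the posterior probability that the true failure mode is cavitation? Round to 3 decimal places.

0.077

By Bayes' rule, the unnormalized weight for each hypothesis is prior × likelihood:
  bearing wear: 0.264 × 0.30 = 0.0792
  seal failure: 0.315 × 0.71 = 0.22365
  cavitation: 0.146 × 0.25 = 0.0365
  control-valve sticking: 0.275 × 0.48 = 0.132
The unnormalized weights sum to 0.47135.
P(cavitation | evidence) = 0.0365 / 0.47135 ≈ 0.077.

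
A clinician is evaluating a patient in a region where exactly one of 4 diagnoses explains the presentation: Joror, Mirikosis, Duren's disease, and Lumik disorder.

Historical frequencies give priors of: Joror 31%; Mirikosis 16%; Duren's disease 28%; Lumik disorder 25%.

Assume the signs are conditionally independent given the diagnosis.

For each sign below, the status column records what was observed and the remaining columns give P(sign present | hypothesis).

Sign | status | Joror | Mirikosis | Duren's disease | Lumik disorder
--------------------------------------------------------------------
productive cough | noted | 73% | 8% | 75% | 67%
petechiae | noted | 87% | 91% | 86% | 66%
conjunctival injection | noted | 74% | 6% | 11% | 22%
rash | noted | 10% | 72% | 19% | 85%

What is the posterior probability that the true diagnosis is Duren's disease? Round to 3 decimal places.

0.096

Multiply each prior by the joint likelihood of the sign pattern:
  Joror: 0.31 × 0.73 × 0.87 × 0.74 × 0.10 = 0.014569
  Mirikosis: 0.16 × 0.08 × 0.91 × 0.06 × 0.72 = 0.00050319
  Duren's disease: 0.28 × 0.75 × 0.86 × 0.11 × 0.19 = 0.0037745
  Lumik disorder: 0.25 × 0.67 × 0.66 × 0.22 × 0.85 = 0.020673
Marginal likelihood of the evidence = 0.03952.
P(Duren's disease | evidence) = 0.0037745 / 0.03952 ≈ 0.096.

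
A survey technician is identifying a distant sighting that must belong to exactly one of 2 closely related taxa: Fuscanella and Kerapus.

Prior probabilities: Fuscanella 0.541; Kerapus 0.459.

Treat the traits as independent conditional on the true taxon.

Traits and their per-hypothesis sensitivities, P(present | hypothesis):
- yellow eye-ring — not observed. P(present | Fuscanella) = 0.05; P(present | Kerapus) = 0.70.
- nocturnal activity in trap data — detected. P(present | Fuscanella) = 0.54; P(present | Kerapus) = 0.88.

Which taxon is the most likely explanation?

Fuscanella

For each hypothesis, the unnormalized posterior weight is prior × product of the trait likelihoods (using 1 − P(present | H) for each absent trait):
  Fuscanella: 0.541 × (1 − 0.05) × 0.54 = 0.27753
  Kerapus: 0.459 × (1 − 0.70) × 0.88 = 0.12118
The unnormalized weights sum to 0.39871.
P(Fuscanella | evidence) ≈ 0.27753 / 0.39871 ≈ 0.696
P(Kerapus | evidence) ≈ 0.12118 / 0.39871 ≈ 0.304
The largest is 0.696, so Fuscanella is most probable.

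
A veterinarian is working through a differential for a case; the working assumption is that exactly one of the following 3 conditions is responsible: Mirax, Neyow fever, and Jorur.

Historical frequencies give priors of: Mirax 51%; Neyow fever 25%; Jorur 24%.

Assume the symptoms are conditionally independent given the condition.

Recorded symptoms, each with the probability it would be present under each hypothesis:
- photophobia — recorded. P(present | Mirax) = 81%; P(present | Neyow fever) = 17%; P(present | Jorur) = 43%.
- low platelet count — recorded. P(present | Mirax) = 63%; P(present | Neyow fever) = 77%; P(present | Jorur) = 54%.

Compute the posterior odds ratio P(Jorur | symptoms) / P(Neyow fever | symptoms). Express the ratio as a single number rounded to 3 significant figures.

1.70

Posterior odds equal prior odds times the likelihood ratio; only the two competing hypotheses matter.
  Jorur: 0.24 × 0.43 × 0.54 = 0.055728
  Neyow fever: 0.25 × 0.17 × 0.77 = 0.032725
Posterior odds = 0.055728 / 0.032725 ≈ 1.70.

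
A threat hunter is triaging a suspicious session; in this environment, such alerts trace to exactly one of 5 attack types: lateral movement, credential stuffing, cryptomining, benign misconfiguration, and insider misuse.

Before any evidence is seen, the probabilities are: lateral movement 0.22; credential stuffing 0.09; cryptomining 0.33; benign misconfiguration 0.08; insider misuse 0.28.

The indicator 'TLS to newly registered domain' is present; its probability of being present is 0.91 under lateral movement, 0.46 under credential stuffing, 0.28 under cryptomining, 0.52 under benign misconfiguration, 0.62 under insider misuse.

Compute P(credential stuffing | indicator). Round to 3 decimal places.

By Bayes' rule, the unnormalized weight for each hypothesis is prior × likelihood:
  lateral movement: 0.22 × 0.91 = 0.2002
  credential stuffing: 0.09 × 0.46 = 0.0414
  cryptomining: 0.33 × 0.28 = 0.0924
  benign misconfiguration: 0.08 × 0.52 = 0.0416
  insider misuse: 0.28 × 0.62 = 0.1736
The unnormalized weights sum to 0.5492.
P(credential stuffing | evidence) = 0.0414 / 0.5492 ≈ 0.075.

0.075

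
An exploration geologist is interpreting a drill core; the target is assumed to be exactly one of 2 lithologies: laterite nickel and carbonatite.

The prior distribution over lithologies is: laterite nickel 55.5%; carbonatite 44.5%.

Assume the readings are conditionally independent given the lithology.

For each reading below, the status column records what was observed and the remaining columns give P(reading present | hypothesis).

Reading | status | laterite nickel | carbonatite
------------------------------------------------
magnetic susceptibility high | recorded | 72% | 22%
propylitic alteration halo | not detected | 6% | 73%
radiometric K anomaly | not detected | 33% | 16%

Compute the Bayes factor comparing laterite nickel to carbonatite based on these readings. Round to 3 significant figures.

Take the product of per-reading likelihoods under each hypothesis (using 1 − P(present | H) for each absent reading), then divide.
  laterite nickel: 0.72 × (1 − 0.06) × (1 − 0.33) = 0.45346
  carbonatite: 0.22 × (1 − 0.73) × (1 − 0.16) = 0.049896
Bayes factor = 0.45346 / 0.049896 ≈ 9.09

9.09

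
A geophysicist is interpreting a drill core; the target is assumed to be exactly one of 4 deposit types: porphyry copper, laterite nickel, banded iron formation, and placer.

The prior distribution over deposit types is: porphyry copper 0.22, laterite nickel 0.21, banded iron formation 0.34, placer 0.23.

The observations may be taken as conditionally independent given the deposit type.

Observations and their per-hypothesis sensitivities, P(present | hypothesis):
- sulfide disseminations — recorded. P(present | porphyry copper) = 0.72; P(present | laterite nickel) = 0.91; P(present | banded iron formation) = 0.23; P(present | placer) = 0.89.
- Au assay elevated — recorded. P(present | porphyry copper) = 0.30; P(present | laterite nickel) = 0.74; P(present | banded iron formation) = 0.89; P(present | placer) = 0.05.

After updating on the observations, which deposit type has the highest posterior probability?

For each hypothesis, the unnormalized posterior weight is prior × product of the observation likelihoods:
  porphyry copper: 0.22 × 0.72 × 0.30 = 0.04752
  laterite nickel: 0.21 × 0.91 × 0.74 = 0.14141
  banded iron formation: 0.34 × 0.23 × 0.89 = 0.069598
  placer: 0.23 × 0.89 × 0.05 = 0.010235
Marginal likelihood of the evidence = 0.26877.
P(porphyry copper | evidence) ≈ 0.04752 / 0.26877 ≈ 0.177
P(laterite nickel | evidence) ≈ 0.14141 / 0.26877 ≈ 0.526
P(banded iron formation | evidence) ≈ 0.069598 / 0.26877 ≈ 0.259
P(placer | evidence) ≈ 0.010235 / 0.26877 ≈ 0.038
The largest is 0.526, so laterite nickel is most probable.

laterite nickel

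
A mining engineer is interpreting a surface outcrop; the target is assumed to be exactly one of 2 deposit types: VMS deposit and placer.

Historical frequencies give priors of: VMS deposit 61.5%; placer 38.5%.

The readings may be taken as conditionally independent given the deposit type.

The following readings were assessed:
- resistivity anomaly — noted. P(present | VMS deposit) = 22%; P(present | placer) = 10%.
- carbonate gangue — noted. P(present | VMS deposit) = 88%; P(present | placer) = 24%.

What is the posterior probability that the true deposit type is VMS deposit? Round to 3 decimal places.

By Bayes' rule with conditional independence, the unnormalized weight for each hypothesis is prior × ∏ likelihoods:
  VMS deposit: 0.615 × 0.22 × 0.88 = 0.11906
  placer: 0.385 × 0.10 × 0.24 = 0.00924
The unnormalized weights sum to 0.1283.
P(VMS deposit | evidence) = 0.11906 / 0.1283 ≈ 0.928.

0.928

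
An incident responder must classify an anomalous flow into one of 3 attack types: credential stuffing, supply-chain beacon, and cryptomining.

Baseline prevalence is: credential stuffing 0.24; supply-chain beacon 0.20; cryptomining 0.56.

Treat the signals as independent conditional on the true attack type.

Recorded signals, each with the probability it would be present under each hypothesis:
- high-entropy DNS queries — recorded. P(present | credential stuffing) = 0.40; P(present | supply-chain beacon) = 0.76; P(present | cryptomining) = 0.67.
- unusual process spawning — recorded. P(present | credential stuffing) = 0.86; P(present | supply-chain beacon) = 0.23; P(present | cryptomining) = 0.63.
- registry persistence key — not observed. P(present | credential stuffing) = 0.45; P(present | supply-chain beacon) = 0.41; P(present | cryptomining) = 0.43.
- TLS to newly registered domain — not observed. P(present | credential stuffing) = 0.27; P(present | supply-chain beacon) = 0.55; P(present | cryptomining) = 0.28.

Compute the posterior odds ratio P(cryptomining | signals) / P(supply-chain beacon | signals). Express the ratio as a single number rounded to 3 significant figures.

10.5

Posterior odds equal prior odds times the likelihood ratio; only the two competing hypotheses matter (using 1 − P(present | H) for each absent signal).
  cryptomining: 0.56 × 0.67 × 0.63 × (1 − 0.43) × (1 − 0.28) = 0.097009
  supply-chain beacon: 0.20 × 0.76 × 0.23 × (1 − 0.41) × (1 − 0.55) = 0.0092819
Posterior odds = 0.097009 / 0.0092819 ≈ 10.5.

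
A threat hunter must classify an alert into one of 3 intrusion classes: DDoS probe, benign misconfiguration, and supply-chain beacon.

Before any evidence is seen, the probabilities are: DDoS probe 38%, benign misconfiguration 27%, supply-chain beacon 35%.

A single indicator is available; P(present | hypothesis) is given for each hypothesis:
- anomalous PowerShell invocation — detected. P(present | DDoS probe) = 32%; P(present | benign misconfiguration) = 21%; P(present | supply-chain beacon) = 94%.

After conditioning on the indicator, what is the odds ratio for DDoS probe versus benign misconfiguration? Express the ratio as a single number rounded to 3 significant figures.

2.14

The normalizing constant cancels in an odds ratio, so compute prior × likelihood for the two hypotheses only:
  DDoS probe: 0.38 × 0.32 = 0.1216
  benign misconfiguration: 0.27 × 0.21 = 0.0567
Odds(DDoS probe : benign misconfiguration) = 0.1216 / 0.0567 ≈ 2.14.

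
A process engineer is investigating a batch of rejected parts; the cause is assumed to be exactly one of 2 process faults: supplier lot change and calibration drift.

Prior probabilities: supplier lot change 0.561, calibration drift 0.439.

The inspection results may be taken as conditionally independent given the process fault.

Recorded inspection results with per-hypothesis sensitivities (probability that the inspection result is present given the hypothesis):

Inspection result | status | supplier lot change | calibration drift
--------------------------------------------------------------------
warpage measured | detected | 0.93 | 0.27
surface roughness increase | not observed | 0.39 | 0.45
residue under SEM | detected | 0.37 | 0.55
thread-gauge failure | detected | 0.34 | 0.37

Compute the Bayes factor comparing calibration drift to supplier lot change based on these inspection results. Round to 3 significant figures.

0.423

Joint likelihood of the inspection result pattern under each hypothesis (using 1 − P(present | H) for each absent inspection result):
  calibration drift: 0.27 × (1 − 0.45) × 0.55 × 0.37 = 0.03022
  supplier lot change: 0.93 × (1 − 0.39) × 0.37 × 0.34 = 0.071366
Bayes factor = 0.03022 / 0.071366 ≈ 0.423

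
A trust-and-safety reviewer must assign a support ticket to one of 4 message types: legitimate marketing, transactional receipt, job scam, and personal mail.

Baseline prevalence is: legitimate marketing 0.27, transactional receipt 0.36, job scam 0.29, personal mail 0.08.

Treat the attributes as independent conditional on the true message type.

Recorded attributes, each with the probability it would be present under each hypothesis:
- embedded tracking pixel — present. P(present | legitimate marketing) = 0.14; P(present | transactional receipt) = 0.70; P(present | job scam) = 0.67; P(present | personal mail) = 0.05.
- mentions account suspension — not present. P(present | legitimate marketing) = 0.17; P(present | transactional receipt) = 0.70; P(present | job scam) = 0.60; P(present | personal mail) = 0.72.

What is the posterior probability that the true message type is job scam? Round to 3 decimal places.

Multiply each prior by the joint likelihood of the attribute pattern (using 1 − P(present | H) for each absent attribute):
  legitimate marketing: 0.27 × 0.14 × (1 − 0.17) = 0.031374
  transactional receipt: 0.36 × 0.70 × (1 − 0.70) = 0.0756
  job scam: 0.29 × 0.67 × (1 − 0.60) = 0.07772
  personal mail: 0.08 × 0.05 × (1 − 0.72) = 0.00112
The unnormalized weights sum to 0.18581.
P(job scam | evidence) = 0.07772 / 0.18581 ≈ 0.418.

0.418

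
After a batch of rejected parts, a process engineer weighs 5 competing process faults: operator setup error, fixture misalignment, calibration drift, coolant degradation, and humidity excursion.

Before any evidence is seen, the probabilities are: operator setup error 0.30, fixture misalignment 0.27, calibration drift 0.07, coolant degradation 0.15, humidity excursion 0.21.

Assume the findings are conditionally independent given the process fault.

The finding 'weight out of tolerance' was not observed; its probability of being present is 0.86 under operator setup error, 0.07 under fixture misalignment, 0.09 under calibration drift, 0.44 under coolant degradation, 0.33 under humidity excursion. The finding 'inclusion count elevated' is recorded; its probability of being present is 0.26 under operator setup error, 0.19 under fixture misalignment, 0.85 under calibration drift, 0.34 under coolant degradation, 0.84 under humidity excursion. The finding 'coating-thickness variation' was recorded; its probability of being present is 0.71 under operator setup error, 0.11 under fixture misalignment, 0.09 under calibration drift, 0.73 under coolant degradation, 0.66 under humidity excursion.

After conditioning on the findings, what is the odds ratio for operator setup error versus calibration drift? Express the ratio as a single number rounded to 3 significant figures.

1.59

The normalizing constant cancels in an odds ratio, so compute prior × likelihood for the two hypotheses only (using 1 − P(present | H) for each absent finding):
  operator setup error: 0.30 × (1 − 0.86) × 0.26 × 0.71 = 0.0077532
  calibration drift: 0.07 × (1 − 0.09) × 0.85 × 0.09 = 0.0048731
Odds(operator setup error : calibration drift) = 0.0077532 / 0.0048731 ≈ 1.59.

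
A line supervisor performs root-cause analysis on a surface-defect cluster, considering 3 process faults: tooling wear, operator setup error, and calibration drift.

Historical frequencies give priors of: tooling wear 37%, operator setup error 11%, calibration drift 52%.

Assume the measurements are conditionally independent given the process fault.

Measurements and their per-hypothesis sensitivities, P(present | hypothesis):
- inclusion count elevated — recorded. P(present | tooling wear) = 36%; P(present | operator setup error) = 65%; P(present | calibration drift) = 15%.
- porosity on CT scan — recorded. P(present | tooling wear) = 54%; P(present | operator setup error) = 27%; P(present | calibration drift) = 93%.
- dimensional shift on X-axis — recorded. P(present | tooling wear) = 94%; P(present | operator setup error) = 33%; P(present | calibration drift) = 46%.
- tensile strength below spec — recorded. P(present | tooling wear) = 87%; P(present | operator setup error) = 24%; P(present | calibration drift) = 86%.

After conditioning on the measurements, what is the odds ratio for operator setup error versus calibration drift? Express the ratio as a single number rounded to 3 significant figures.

0.0533

Unnormalized posterior weight (prior times the measurement likelihoods) for each of the two hypotheses:
  operator setup error: 0.11 × 0.65 × 0.27 × 0.33 × 0.24 = 0.001529
  calibration drift: 0.52 × 0.15 × 0.93 × 0.46 × 0.86 = 0.028697
Posterior odds = 0.001529 / 0.028697 ≈ 0.0533.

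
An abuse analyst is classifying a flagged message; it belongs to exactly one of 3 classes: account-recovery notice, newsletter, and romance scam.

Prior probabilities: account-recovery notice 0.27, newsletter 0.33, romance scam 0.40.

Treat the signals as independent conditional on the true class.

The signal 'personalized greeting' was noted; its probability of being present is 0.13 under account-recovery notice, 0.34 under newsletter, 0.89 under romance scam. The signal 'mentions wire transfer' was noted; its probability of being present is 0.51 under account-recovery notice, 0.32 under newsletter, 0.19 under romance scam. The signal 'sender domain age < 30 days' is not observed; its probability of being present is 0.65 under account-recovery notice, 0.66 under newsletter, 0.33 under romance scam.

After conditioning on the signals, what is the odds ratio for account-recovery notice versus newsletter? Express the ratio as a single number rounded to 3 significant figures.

Posterior odds equal prior odds times the likelihood ratio; only the two competing hypotheses matter (using 1 − P(present | H) for each absent signal).
  account-recovery notice: 0.27 × 0.13 × 0.51 × (1 − 0.65) = 0.0062654
  newsletter: 0.33 × 0.34 × 0.32 × (1 − 0.66) = 0.012207
Odds(account-recovery notice : newsletter) = 0.0062654 / 0.012207 ≈ 0.513.

0.513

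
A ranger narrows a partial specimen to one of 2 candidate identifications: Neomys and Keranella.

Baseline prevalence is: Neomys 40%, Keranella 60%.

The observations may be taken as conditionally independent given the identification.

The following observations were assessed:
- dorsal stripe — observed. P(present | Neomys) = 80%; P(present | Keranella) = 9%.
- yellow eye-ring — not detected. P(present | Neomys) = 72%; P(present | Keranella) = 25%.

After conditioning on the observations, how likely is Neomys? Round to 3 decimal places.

0.689

Multiply each prior by the joint likelihood of the evidence pattern (using 1 − P(present | H) for each absent observation):
  Neomys: 0.40 × 0.80 × (1 − 0.72) = 0.0896
  Keranella: 0.60 × 0.09 × (1 − 0.25) = 0.0405
Normalizing constant Z = 0.0896 + 0.0405 = 0.1301.
P(Neomys | evidence) = 0.0896 / 0.1301 ≈ 0.689.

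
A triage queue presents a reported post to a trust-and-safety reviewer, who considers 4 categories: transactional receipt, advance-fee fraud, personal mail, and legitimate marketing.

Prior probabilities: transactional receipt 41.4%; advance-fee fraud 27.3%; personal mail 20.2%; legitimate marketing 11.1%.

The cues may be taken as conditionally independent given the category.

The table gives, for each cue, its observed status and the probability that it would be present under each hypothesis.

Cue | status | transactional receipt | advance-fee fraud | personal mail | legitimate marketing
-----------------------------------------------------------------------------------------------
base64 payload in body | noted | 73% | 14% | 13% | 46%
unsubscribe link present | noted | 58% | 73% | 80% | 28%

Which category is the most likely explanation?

Multiply each prior by the joint likelihood of the cue pattern:
  transactional receipt: 0.414 × 0.73 × 0.58 = 0.17529
  advance-fee fraud: 0.273 × 0.14 × 0.73 = 0.027901
  personal mail: 0.202 × 0.13 × 0.80 = 0.021008
  legitimate marketing: 0.111 × 0.46 × 0.28 = 0.014297
Normalizing constant Z = 0.17529 + 0.027901 + 0.021008 + 0.014297 = 0.23849.
P(transactional receipt | evidence) ≈ 0.17529 / 0.23849 ≈ 0.735
P(advance-fee fraud | evidence) ≈ 0.027901 / 0.23849 ≈ 0.117
P(personal mail | evidence) ≈ 0.021008 / 0.23849 ≈ 0.088
P(legitimate marketing | evidence) ≈ 0.014297 / 0.23849 ≈ 0.060
The largest is 0.735, so transactional receipt is most probable.

transactional receipt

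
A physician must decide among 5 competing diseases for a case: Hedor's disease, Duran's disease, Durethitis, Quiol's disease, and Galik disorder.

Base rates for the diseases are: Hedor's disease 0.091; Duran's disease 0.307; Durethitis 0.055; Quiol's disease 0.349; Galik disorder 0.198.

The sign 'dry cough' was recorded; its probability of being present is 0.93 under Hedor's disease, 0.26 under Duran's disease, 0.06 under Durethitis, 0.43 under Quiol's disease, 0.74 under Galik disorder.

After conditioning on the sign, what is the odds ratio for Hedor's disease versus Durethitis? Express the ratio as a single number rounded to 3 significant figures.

Posterior odds equal prior odds times the likelihood ratio; only the two competing hypotheses matter.
  Hedor's disease: 0.091 × 0.93 = 0.08463
  Durethitis: 0.055 × 0.06 = 0.0033
Odds(Hedor's disease : Durethitis) = 0.08463 / 0.0033 ≈ 25.6.

25.6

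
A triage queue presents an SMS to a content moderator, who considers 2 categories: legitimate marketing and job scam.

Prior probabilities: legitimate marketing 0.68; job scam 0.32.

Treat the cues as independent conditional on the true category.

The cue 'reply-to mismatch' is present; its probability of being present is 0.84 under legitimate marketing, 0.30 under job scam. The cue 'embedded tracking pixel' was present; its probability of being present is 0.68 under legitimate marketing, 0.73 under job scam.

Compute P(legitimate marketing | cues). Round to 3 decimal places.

0.847

By Bayes' rule with conditional independence, the unnormalized weight for each hypothesis is prior × ∏ likelihoods:
  legitimate marketing: 0.68 × 0.84 × 0.68 = 0.38842
  job scam: 0.32 × 0.30 × 0.73 = 0.07008
The unnormalized weights sum to 0.4585.
P(legitimate marketing | evidence) = 0.38842 / 0.4585 ≈ 0.847.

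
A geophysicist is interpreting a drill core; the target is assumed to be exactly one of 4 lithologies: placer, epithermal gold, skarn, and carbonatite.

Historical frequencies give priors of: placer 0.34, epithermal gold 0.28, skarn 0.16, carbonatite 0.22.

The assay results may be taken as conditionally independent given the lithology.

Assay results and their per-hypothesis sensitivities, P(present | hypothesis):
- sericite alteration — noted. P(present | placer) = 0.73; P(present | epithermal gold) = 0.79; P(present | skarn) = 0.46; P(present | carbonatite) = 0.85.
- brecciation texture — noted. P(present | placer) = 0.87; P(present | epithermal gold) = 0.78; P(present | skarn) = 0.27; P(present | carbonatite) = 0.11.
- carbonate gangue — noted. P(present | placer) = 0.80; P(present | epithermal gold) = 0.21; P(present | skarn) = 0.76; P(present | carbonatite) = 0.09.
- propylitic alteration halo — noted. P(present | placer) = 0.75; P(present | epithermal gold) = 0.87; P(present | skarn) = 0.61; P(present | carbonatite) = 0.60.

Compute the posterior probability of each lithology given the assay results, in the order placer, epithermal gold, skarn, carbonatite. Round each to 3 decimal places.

0.756, 0.184, 0.054, 0.006

By Bayes' rule with conditional independence, the unnormalized weight for each hypothesis is prior × ∏ likelihoods:
  placer: 0.34 × 0.73 × 0.87 × 0.80 × 0.75 = 0.12956
  epithermal gold: 0.28 × 0.79 × 0.78 × 0.21 × 0.87 = 0.031522
  skarn: 0.16 × 0.46 × 0.27 × 0.76 × 0.61 = 0.0092127
  carbonatite: 0.22 × 0.85 × 0.11 × 0.09 × 0.60 = 0.0011108
Marginal likelihood of the evidence = 0.17141.
P(placer | evidence) = 0.12956 / 0.17141 ≈ 0.756
P(epithermal gold | evidence) = 0.031522 / 0.17141 ≈ 0.184
P(skarn | evidence) = 0.0092127 / 0.17141 ≈ 0.054
P(carbonatite | evidence) = 0.0011108 / 0.17141 ≈ 0.006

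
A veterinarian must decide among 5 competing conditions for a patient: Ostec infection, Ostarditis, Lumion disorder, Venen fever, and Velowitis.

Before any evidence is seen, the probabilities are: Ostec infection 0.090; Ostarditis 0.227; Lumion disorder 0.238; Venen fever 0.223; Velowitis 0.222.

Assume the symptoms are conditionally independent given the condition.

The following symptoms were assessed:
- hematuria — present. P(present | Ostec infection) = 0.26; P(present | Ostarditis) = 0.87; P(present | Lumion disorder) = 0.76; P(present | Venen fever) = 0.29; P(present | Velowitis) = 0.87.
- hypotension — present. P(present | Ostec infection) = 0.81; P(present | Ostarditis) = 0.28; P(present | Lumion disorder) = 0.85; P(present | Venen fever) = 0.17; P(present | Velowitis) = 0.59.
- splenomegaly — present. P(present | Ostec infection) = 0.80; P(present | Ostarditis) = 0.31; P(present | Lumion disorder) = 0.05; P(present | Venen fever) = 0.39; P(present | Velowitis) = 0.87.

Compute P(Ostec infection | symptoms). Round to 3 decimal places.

By Bayes' rule with conditional independence, the unnormalized weight for each hypothesis is prior × ∏ likelihoods:
  Ostec infection: 0.090 × 0.26 × 0.81 × 0.80 = 0.015163
  Ostarditis: 0.227 × 0.87 × 0.28 × 0.31 = 0.017142
  Lumion disorder: 0.238 × 0.76 × 0.85 × 0.05 = 0.0076874
  Venen fever: 0.223 × 0.29 × 0.17 × 0.39 = 0.0042876
  Velowitis: 0.222 × 0.87 × 0.59 × 0.87 = 0.099139
Marginal likelihood of the evidence = 0.14342.
P(Ostec infection | evidence) = 0.015163 / 0.14342 ≈ 0.106.

0.106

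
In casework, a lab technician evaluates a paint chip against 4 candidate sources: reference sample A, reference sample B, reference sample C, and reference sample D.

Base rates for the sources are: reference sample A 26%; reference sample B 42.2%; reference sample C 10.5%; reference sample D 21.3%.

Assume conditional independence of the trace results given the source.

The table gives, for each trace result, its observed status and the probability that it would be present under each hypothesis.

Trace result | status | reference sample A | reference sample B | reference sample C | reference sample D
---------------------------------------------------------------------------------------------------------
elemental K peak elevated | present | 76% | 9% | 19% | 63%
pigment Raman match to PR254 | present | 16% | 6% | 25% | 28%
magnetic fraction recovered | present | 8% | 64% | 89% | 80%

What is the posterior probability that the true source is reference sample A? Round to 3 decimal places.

Multiply each prior by the joint likelihood of the trace result pattern:
  reference sample A: 0.260 × 0.76 × 0.16 × 0.08 = 0.0025293
  reference sample B: 0.422 × 0.09 × 0.06 × 0.64 = 0.0014584
  reference sample C: 0.105 × 0.19 × 0.25 × 0.89 = 0.0044389
  reference sample D: 0.213 × 0.63 × 0.28 × 0.80 = 0.030059
The unnormalized weights sum to 0.038485.
P(reference sample A | evidence) = 0.0025293 / 0.038485 ≈ 0.066.

0.066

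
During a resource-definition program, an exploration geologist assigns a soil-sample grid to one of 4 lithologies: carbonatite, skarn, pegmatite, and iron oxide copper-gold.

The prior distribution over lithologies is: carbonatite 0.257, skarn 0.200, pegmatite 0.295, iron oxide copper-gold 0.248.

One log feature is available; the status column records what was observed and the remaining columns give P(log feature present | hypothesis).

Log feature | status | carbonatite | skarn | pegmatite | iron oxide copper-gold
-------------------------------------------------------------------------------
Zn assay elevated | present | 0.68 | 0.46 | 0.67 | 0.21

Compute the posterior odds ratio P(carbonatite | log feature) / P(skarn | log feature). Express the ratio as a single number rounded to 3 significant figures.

1.90

The normalizing constant cancels in an odds ratio, so compute prior × likelihood for the two hypotheses only:
  carbonatite: 0.257 × 0.68 = 0.17476
  skarn: 0.200 × 0.46 = 0.092
Odds(carbonatite : skarn) = 0.17476 / 0.092 ≈ 1.90.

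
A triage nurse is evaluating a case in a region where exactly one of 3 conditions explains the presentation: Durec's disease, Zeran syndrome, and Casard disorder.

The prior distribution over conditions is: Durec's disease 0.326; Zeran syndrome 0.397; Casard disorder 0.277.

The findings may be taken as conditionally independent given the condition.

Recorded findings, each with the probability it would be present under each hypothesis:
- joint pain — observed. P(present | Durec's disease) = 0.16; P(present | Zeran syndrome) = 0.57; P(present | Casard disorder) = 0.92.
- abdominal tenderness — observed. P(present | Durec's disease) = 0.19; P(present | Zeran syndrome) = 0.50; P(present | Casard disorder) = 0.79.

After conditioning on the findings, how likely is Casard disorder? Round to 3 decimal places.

0.621

Multiply each prior by the joint likelihood of the evidence pattern:
  Durec's disease: 0.326 × 0.16 × 0.19 = 0.0099104
  Zeran syndrome: 0.397 × 0.57 × 0.50 = 0.11314
  Casard disorder: 0.277 × 0.92 × 0.79 = 0.20132
Marginal likelihood of the evidence = 0.32438.
P(Casard disorder | evidence) = 0.20132 / 0.32438 ≈ 0.621.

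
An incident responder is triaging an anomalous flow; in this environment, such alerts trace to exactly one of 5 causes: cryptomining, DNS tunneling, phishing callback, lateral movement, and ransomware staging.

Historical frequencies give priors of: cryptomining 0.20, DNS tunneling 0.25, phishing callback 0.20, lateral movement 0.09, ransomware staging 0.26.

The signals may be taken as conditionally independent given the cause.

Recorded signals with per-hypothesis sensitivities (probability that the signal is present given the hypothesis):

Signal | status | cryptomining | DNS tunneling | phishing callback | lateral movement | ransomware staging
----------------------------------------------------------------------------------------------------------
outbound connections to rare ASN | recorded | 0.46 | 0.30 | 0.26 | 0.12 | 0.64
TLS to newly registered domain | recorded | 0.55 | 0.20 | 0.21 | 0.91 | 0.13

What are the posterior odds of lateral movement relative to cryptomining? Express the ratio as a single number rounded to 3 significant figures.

The normalizing constant cancels in an odds ratio, so compute prior × likelihood for the two hypotheses only:
  lateral movement: 0.09 × 0.12 × 0.91 = 0.009828
  cryptomining: 0.20 × 0.46 × 0.55 = 0.0506
Odds(lateral movement : cryptomining) = 0.009828 / 0.0506 ≈ 0.194.

0.194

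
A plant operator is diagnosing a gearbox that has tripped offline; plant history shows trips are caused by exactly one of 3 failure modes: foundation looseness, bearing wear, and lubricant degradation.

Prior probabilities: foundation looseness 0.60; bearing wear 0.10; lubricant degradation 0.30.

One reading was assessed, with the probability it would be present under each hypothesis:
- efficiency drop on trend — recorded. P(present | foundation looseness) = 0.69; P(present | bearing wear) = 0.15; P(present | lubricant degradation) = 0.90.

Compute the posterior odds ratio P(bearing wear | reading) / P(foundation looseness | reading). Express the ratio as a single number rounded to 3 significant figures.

Unnormalized posterior weight (prior times the reading likelihood) for each of the two hypotheses:
  bearing wear: 0.10 × 0.15 = 0.015
  foundation looseness: 0.60 × 0.69 = 0.414
Odds(bearing wear : foundation looseness) = 0.015 / 0.414 ≈ 0.0362.

0.0362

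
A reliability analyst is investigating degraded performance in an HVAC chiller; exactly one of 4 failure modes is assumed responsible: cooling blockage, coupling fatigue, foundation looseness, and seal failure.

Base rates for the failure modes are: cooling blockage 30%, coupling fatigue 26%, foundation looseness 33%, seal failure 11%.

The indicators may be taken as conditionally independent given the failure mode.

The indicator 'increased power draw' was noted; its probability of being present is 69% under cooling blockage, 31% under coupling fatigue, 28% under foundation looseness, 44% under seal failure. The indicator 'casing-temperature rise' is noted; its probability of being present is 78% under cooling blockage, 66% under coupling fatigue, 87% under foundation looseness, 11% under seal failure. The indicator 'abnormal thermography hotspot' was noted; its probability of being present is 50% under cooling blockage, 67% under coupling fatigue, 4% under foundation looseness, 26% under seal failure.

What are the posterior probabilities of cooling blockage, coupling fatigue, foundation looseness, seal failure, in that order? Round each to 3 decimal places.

0.667, 0.295, 0.027, 0.011

For each hypothesis, the unnormalized posterior weight is prior × product of the indicator likelihoods:
  cooling blockage: 0.30 × 0.69 × 0.78 × 0.50 = 0.08073
  coupling fatigue: 0.26 × 0.31 × 0.66 × 0.67 = 0.035641
  foundation looseness: 0.33 × 0.28 × 0.87 × 0.04 = 0.0032155
  seal failure: 0.11 × 0.44 × 0.11 × 0.26 = 0.0013842
The unnormalized weights sum to 0.12097.
P(cooling blockage | evidence) = 0.08073 / 0.12097 ≈ 0.667
P(coupling fatigue | evidence) = 0.035641 / 0.12097 ≈ 0.295
P(foundation looseness | evidence) = 0.0032155 / 0.12097 ≈ 0.027
P(seal failure | evidence) = 0.0013842 / 0.12097 ≈ 0.011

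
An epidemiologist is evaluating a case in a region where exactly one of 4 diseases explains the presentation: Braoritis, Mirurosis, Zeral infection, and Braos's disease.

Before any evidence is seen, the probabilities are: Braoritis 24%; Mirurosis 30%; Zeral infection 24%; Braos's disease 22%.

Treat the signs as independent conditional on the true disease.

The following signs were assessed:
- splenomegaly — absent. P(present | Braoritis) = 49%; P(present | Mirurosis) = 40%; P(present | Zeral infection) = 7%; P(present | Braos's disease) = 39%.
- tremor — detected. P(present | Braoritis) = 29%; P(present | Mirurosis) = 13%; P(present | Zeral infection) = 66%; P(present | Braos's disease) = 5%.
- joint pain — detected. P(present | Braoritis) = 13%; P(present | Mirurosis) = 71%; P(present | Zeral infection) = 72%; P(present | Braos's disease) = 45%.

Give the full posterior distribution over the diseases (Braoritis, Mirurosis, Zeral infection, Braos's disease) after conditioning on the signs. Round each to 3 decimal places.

By Bayes' rule with conditional independence, the unnormalized weight for each hypothesis is prior × ∏ likelihoods (using 1 − P(present | H) for each absent sign):
  Braoritis: 0.24 × (1 − 0.49) × 0.29 × 0.13 = 0.0046145
  Mirurosis: 0.30 × (1 − 0.40) × 0.13 × 0.71 = 0.016614
  Zeral infection: 0.24 × (1 − 0.07) × 0.66 × 0.72 = 0.10606
  Braos's disease: 0.22 × (1 − 0.39) × 0.05 × 0.45 = 0.0030195
The unnormalized weights sum to 0.13031.
P(Braoritis | evidence) = 0.0046145 / 0.13031 ≈ 0.035
P(Mirurosis | evidence) = 0.016614 / 0.13031 ≈ 0.127
P(Zeral infection | evidence) = 0.10606 / 0.13031 ≈ 0.814
P(Braos's disease | evidence) = 0.0030195 / 0.13031 ≈ 0.023

0.035, 0.127, 0.814, 0.023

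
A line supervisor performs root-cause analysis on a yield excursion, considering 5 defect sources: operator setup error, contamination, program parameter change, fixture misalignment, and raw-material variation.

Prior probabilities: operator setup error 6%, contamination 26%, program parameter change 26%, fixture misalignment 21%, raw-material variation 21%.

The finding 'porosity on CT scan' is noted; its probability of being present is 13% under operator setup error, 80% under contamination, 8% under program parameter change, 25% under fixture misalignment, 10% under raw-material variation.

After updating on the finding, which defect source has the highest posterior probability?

contamination

For each hypothesis, the unnormalized posterior weight is prior × likelihood:
  operator setup error: 0.06 × 0.13 = 0.0078
  contamination: 0.26 × 0.80 = 0.208
  program parameter change: 0.26 × 0.08 = 0.0208
  fixture misalignment: 0.21 × 0.25 = 0.0525
  raw-material variation: 0.21 × 0.10 = 0.021
Normalizing constant Z = 0.0078 + 0.208 + 0.0208 + 0.0525 + 0.021 = 0.3101.
P(operator setup error | evidence) ≈ 0.0078 / 0.3101 ≈ 0.025
P(contamination | evidence) ≈ 0.208 / 0.3101 ≈ 0.671
P(program parameter change | evidence) ≈ 0.0208 / 0.3101 ≈ 0.067
P(fixture misalignment | evidence) ≈ 0.0525 / 0.3101 ≈ 0.169
P(raw-material variation | evidence) ≈ 0.021 / 0.3101 ≈ 0.068
The largest is 0.671, so contamination is most probable.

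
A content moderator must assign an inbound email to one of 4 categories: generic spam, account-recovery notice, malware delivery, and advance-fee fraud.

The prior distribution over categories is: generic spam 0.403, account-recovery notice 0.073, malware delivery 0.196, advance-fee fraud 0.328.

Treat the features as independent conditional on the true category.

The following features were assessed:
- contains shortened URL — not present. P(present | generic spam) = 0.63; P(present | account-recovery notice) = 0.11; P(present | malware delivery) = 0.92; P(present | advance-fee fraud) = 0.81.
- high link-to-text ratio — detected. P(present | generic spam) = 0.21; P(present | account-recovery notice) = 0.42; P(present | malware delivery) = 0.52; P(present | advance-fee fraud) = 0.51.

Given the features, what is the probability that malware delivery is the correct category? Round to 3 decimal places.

Multiply each prior by the joint likelihood of the feature pattern (using 1 − P(present | H) for each absent feature):
  generic spam: 0.403 × (1 − 0.63) × 0.21 = 0.031313
  account-recovery notice: 0.073 × (1 − 0.11) × 0.42 = 0.027287
  malware delivery: 0.196 × (1 − 0.92) × 0.52 = 0.0081536
  advance-fee fraud: 0.328 × (1 − 0.81) × 0.51 = 0.031783
Normalizing constant Z = 0.031313 + 0.027287 + 0.0081536 + 0.031783 = 0.098537.
P(malware delivery | evidence) = 0.0081536 / 0.098537 ≈ 0.083.

0.083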